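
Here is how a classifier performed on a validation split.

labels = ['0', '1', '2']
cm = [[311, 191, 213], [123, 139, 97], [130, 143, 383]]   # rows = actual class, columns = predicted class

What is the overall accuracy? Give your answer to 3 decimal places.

0.482

Accuracy = trace / total = (311+139+383=833) / 1730 = 833/1730 = 0.482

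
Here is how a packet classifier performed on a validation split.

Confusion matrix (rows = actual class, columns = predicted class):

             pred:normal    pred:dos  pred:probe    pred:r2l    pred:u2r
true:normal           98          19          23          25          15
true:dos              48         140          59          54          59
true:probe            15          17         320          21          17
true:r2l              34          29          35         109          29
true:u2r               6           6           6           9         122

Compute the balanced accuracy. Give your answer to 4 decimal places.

0.6069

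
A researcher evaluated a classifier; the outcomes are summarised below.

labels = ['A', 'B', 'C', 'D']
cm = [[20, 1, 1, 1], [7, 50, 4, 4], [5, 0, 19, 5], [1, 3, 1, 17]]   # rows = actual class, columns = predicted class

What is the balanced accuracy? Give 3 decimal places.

Balanced accuracy = mean of per-class recall.
  A: recall = 20/23 = 0.8696
  B: recall = 50/65 = 0.7692
  C: recall = 19/29 = 0.6552
  D: recall = 17/22 = 0.7727
Mean = (0.8696 + 0.7692 + 0.6552 + 0.7727) / 4 = 0.767

0.767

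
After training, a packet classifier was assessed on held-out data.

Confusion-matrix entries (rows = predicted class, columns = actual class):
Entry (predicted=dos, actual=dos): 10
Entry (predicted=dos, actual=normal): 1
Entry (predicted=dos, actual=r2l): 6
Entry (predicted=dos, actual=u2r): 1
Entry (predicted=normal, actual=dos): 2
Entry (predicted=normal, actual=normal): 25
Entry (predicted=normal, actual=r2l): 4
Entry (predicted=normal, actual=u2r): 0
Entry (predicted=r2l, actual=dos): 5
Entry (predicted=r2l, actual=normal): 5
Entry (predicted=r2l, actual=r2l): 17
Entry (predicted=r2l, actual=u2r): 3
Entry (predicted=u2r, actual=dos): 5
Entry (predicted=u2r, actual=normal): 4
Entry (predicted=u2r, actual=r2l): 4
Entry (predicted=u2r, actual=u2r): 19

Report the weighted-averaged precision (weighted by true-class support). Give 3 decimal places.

0.646

Per-class precision (TP/(TP+FP)):
  dos: TP=10, FP=1+6+1=8 → 10/18 = 0.5556
  normal: TP=25, FP=2+4+0=6 → 25/31 = 0.8065
  r2l: TP=17, FP=5+5+3=13 → 17/30 = 0.5667
  u2r: TP=19, FP=5+4+4=13 → 19/32 = 0.5938
Weighted-precision = Σ (supportᵢ/N)·precisionᵢ with N=111: (22/111)·0.5556 + (35/111)·0.8065 + (31/111)·0.5667 + (23/111)·0.5938 = 0.646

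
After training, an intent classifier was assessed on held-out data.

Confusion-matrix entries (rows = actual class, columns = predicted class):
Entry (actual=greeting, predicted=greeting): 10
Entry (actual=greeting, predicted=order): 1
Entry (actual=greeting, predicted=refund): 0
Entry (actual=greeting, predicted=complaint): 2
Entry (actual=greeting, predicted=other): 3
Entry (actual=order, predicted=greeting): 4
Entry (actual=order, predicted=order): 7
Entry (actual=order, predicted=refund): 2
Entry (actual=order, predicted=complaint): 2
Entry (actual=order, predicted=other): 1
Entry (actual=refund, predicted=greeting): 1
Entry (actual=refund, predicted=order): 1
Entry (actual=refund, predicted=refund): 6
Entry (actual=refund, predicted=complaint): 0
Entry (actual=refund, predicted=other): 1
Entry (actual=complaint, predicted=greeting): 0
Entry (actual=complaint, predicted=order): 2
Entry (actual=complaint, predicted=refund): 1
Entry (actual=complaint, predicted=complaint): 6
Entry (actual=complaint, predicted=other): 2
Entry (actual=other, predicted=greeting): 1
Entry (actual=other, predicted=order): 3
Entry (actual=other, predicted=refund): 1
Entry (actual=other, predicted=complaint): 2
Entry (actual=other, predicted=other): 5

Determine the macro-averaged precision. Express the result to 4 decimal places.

Per-class precision (TP/(TP+FP)):
  greeting: TP=10, FP=4+1+0+1=6 → 10/16 = 0.62500
  order: TP=7, FP=1+1+2+3=7 → 7/14 = 0.50000
  refund: TP=6, FP=0+2+1+1=4 → 6/10 = 0.60000
  complaint: TP=6, FP=2+2+0+2=6 → 6/12 = 0.50000
  other: TP=5, FP=3+1+1+2=7 → 5/12 = 0.41667
Macro-precision = mean = (0.62500 + 0.50000 + 0.60000 + 0.50000 + 0.41667) / 5 = 0.5283

0.5283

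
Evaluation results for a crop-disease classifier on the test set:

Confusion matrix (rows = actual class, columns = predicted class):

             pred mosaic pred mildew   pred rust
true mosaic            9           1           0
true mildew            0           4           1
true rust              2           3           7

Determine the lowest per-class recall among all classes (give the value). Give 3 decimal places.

0.583

Per-class recall (TP/(TP+FN)):
  mosaic: TP=9, FN=1+0=1 → 9/10 = 0.9000
  mildew: TP=4, FN=0+1=1 → 4/5 = 0.8000
  rust: TP=7, FN=2+3=5 → 7/12 = 0.5833
Lowest is class 'rust' with recall = 0.583.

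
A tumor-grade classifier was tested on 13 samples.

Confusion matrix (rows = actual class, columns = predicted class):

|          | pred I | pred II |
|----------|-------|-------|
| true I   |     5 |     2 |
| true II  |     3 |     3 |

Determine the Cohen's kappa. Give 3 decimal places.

Observed agreement pₒ = trace/N = 8/13 = 0.6154
Expected agreement pₑ = Σ (rowᵢ·colᵢ)/N² = (7·8 + 6·5)/13² = 0.5089
κ = (pₒ − pₑ)/(1 − pₑ) = (0.6154 − 0.5089)/(1 − 0.5089) = 0.217

0.217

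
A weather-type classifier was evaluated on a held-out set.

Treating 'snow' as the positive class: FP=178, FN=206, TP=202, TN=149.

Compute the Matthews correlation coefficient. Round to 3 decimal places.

MCC = (TP·TN − FP·FN) / √((TP+FP)(TP+FN)(TN+FP)(TN+FN))
Numerator = 202·149 − 178·206 = -6570
Denominator = √(380·408·327·355) = √17997818400 = 134155.9481
MCC = -6570 / 134155.9481 = -0.049

-0.049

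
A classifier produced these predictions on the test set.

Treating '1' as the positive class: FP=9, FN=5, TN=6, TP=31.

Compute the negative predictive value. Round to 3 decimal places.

NPV = TN/(TN+FN) = 6/(6+5) = 0.545

0.545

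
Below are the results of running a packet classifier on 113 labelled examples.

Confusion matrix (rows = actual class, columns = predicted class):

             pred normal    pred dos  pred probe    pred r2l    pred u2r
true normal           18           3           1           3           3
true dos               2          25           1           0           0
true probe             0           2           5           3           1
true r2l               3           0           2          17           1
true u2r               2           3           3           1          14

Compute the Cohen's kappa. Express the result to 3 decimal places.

0.617

Observed agreement pₒ = trace/N = 79/113 = 0.6991
Expected agreement pₑ = Σ (rowᵢ·colᵢ)/N² = (28·25 + 28·33 + 11·12 + 23·24 + 23·19)/113² = 0.2150
κ = (pₒ − pₑ)/(1 − pₑ) = (0.6991 − 0.2150)/(1 − 0.2150) = 0.617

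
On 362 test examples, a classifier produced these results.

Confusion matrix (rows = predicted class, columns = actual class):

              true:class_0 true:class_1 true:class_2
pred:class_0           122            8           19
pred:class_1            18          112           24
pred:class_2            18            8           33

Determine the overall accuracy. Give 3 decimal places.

Accuracy = trace / total = (122+112+33=267) / 362 = 267/362 = 0.738

0.738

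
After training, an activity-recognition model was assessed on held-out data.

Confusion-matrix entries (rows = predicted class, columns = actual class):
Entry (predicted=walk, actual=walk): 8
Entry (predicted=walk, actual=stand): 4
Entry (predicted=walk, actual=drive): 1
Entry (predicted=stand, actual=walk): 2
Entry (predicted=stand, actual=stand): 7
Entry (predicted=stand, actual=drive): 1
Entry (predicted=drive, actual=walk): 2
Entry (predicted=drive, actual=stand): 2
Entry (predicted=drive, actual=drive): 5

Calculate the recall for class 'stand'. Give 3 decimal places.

One-vs-rest for 'stand': TP = diagonal; FP = other classes predicted 'stand'; FN = 'stand' predicted as other.
recall = TP/(TP+FN).
stand: TP=7, FN=4+2=6 → 7/13 = 0.5385

0.538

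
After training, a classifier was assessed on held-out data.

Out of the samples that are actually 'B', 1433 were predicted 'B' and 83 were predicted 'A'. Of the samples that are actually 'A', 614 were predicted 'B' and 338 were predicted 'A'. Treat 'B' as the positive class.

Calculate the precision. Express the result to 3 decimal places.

0.700

Precision = TP/(TP+FP) = 1433/(1433+614) = 1433/2047 = 0.700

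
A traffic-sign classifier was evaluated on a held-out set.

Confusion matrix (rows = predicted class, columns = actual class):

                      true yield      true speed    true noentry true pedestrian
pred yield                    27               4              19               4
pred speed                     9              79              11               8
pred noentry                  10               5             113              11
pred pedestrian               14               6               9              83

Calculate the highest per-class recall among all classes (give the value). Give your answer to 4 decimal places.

Per-class recall (TP/(TP+FN)):
  yield: TP=27, FN=9+10+14=33 → 27/60 = 0.45000
  speed: TP=79, FN=4+5+6=15 → 79/94 = 0.84043
  noentry: TP=113, FN=19+11+9=39 → 113/152 = 0.74342
  pedestrian: TP=83, FN=4+8+11=23 → 83/106 = 0.78302
Highest is class 'speed' with recall = 0.8404.

0.8404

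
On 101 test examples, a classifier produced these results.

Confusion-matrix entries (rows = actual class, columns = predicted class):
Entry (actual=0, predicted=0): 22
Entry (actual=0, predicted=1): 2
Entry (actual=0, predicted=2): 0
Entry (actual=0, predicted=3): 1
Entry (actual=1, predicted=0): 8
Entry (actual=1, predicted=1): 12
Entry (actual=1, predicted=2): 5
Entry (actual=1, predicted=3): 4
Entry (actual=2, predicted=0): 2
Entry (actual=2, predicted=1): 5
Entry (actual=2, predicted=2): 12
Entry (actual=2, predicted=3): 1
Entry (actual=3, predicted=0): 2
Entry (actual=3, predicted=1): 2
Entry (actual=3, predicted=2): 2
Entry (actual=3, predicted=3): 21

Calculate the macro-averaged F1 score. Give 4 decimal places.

Per-class F1 score (2·TP/(2·TP+FP+FN)):
  0: TP=22, FP=8+2+2=12, FN=2+0+1=3 → 44/59 = 0.74576
  1: TP=12, FP=2+5+2=9, FN=8+5+4=17 → 24/50 = 0.48000
  2: TP=12, FP=0+5+2=7, FN=2+5+1=8 → 24/39 = 0.61538
  3: TP=21, FP=1+4+1=6, FN=2+2+2=6 → 42/54 = 0.77778
Macro-F1 score = mean = (0.74576 + 0.48000 + 0.61538 + 0.77778) / 4 = 0.6547

0.6547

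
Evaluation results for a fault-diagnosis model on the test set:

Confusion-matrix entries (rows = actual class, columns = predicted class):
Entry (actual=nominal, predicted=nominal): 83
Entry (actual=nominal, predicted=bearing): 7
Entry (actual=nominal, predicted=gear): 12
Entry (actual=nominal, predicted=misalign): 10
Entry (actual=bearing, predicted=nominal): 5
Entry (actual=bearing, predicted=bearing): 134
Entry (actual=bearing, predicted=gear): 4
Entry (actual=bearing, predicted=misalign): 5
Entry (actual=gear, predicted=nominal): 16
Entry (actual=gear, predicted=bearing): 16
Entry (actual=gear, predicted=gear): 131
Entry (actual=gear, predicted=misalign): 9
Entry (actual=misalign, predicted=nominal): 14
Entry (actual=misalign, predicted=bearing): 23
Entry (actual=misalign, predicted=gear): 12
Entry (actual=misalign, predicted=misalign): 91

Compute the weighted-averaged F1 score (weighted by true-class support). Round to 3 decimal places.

Per-class F1 score (2·TP/(2·TP+FP+FN)):
  nominal: TP=83, FP=5+16+14=35, FN=7+12+10=29 → 166/230 = 0.7217
  bearing: TP=134, FP=7+16+23=46, FN=5+4+5=14 → 268/328 = 0.8171
  gear: TP=131, FP=12+4+12=28, FN=16+16+9=41 → 262/331 = 0.7915
  misalign: TP=91, FP=10+5+9=24, FN=14+23+12=49 → 182/255 = 0.7137
Weighted-F1 score = Σ (supportᵢ/N)·F1 scoreᵢ with N=572: (112/572)·0.7217 + (148/572)·0.8171 + (172/572)·0.7915 + (140/572)·0.7137 = 0.765

0.765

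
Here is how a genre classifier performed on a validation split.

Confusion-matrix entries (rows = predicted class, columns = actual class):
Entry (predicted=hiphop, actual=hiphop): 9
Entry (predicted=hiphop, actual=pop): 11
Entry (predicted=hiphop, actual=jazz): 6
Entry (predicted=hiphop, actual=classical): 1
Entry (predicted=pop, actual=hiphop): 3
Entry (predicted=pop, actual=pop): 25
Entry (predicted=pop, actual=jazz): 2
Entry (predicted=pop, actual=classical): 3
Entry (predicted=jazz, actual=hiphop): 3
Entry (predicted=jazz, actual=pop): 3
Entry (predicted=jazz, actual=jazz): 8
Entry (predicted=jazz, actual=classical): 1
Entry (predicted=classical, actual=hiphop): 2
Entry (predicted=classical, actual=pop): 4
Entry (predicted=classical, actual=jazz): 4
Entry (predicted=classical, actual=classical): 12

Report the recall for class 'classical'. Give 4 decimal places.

0.7059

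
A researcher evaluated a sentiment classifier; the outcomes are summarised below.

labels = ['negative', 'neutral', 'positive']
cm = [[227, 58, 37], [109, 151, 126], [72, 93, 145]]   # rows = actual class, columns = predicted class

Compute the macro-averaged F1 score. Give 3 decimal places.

0.510

Per-class F1 score (2·TP/(2·TP+FP+FN)):
  negative: TP=227, FP=109+72=181, FN=58+37=95 → 454/730 = 0.6219
  neutral: TP=151, FP=58+93=151, FN=109+126=235 → 302/688 = 0.4390
  positive: TP=145, FP=37+126=163, FN=72+93=165 → 290/618 = 0.4693
Macro-F1 score = mean = (0.6219 + 0.4390 + 0.4693) / 3 = 0.510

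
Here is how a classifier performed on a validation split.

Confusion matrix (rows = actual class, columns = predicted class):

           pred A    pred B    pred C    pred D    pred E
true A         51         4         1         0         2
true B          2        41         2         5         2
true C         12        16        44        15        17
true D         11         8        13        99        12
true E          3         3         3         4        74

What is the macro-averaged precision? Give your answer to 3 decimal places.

Per-class precision (TP/(TP+FP)):
  A: TP=51, FP=2+12+11+3=28 → 51/79 = 0.6456
  B: TP=41, FP=4+16+8+3=31 → 41/72 = 0.5694
  C: TP=44, FP=1+2+13+3=19 → 44/63 = 0.6984
  D: TP=99, FP=0+5+15+4=24 → 99/123 = 0.8049
  E: TP=74, FP=2+2+17+12=33 → 74/107 = 0.6916
Macro-precision = mean = (0.6456 + 0.5694 + 0.6984 + 0.8049 + 0.6916) / 5 = 0.682

0.682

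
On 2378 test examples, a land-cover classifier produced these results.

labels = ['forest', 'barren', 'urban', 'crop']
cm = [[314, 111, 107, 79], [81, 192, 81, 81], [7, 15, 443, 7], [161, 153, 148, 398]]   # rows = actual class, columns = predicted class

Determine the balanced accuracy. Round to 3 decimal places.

0.589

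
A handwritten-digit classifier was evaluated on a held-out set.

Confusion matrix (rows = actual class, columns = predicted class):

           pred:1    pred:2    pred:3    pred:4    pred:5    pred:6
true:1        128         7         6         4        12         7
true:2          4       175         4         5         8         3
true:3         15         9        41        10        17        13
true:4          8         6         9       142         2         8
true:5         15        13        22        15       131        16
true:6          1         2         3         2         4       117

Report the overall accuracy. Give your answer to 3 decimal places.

Accuracy = trace / total = (128+175+41+142+131+117=734) / 984 = 734/984 = 0.746

0.746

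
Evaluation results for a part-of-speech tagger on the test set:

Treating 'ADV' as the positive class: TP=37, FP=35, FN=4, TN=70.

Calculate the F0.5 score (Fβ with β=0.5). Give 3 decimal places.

0.562

Fβ = (1+β²)·TP / ((1+β²)·TP + β²·FN + FP), with β²=1/4
= 1.25·37 / (1.25·37 + 0.25·4 + 35) = 0.562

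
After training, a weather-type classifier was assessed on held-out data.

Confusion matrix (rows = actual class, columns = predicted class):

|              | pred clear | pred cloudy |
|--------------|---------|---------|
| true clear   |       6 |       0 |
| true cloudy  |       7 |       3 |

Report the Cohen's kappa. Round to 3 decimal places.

0.243

Observed agreement pₒ = trace/N = 9/16 = 0.5625
Expected agreement pₑ = Σ (rowᵢ·colᵢ)/N² = (6·13 + 10·3)/16² = 0.4219
κ = (pₒ − pₑ)/(1 − pₑ) = (0.5625 − 0.4219)/(1 − 0.4219) = 0.243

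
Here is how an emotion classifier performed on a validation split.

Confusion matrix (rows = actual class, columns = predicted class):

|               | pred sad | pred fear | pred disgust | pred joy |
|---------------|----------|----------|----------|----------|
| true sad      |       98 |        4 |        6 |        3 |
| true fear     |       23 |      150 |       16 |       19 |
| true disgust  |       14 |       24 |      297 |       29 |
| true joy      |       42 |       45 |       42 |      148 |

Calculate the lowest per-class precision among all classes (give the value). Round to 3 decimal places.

Per-class precision (TP/(TP+FP)):
  sad: TP=98, FP=23+14+42=79 → 98/177 = 0.5537
  fear: TP=150, FP=4+24+45=73 → 150/223 = 0.6726
  disgust: TP=297, FP=6+16+42=64 → 297/361 = 0.8227
  joy: TP=148, FP=3+19+29=51 → 148/199 = 0.7437
Lowest is class 'sad' with precision = 0.554.

0.554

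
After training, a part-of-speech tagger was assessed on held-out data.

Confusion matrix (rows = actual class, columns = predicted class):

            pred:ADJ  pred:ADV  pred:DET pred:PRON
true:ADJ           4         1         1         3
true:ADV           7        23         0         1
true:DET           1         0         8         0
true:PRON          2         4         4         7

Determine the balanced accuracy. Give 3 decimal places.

0.622

Balanced accuracy = mean of per-class recall.
  ADJ: recall = 4/9 = 0.4444
  ADV: recall = 23/31 = 0.7419
  DET: recall = 8/9 = 0.8889
  PRON: recall = 7/17 = 0.4118
Mean = (0.4444 + 0.7419 + 0.8889 + 0.4118) / 4 = 0.622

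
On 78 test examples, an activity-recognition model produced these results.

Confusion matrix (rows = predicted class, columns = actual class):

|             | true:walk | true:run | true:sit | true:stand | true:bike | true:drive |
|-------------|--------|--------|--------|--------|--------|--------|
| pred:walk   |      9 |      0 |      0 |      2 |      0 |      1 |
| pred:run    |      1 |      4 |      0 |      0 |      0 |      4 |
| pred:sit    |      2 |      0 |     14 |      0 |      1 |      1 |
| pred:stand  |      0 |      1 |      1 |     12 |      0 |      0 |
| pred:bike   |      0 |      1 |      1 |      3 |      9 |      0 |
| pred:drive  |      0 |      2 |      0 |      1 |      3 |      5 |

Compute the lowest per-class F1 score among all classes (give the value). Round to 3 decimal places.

0.455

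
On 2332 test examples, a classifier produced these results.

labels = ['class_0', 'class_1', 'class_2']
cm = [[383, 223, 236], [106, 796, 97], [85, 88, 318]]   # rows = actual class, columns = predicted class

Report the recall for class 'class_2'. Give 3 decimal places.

0.648

recall = TP/(TP+FN).
class_2: TP=318, FN=85+88=173 → 318/491 = 0.6477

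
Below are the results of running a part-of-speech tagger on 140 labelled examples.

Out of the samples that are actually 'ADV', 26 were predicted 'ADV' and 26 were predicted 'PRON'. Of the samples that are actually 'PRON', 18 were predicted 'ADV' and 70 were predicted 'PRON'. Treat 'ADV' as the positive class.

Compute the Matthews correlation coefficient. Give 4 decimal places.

0.3075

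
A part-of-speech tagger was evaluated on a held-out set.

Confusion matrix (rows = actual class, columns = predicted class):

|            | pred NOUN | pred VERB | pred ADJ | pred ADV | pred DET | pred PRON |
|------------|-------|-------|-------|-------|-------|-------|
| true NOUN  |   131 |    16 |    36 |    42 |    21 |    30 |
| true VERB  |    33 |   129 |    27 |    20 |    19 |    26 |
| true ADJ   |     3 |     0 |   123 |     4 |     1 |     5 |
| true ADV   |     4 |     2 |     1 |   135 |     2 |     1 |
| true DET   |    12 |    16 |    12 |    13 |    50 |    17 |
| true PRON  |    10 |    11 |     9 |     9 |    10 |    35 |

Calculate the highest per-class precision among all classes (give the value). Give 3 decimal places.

Per-class precision (TP/(TP+FP)):
  NOUN: TP=131, FP=33+3+4+12+10=62 → 131/193 = 0.6788
  VERB: TP=129, FP=16+0+2+16+11=45 → 129/174 = 0.7414
  ADJ: TP=123, FP=36+27+1+12+9=85 → 123/208 = 0.5913
  ADV: TP=135, FP=42+20+4+13+9=88 → 135/223 = 0.6054
  DET: TP=50, FP=21+19+1+2+10=53 → 50/103 = 0.4854
  PRON: TP=35, FP=30+26+5+1+17=79 → 35/114 = 0.3070
Highest is class 'VERB' with precision = 0.741.

0.741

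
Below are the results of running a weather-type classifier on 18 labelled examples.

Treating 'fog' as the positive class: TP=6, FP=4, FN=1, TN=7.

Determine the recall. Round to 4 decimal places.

0.8571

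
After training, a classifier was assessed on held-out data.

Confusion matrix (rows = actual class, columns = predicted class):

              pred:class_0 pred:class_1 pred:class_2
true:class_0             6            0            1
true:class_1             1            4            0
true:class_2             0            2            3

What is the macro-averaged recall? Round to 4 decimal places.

Per-class recall (TP/(TP+FN)):
  class_0: TP=6, FN=0+1=1 → 6/7 = 0.85714
  class_1: TP=4, FN=1+0=1 → 4/5 = 0.80000
  class_2: TP=3, FN=0+2=2 → 3/5 = 0.60000
Macro-recall = mean = (0.85714 + 0.80000 + 0.60000) / 3 = 0.7524

0.7524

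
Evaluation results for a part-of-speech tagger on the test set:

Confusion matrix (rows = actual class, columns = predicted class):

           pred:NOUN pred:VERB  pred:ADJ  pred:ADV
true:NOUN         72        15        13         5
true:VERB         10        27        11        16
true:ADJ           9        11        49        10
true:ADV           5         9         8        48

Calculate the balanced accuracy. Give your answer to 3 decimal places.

0.603

Balanced accuracy = mean of per-class recall.
  NOUN: recall = 72/105 = 0.6857
  VERB: recall = 27/64 = 0.4219
  ADJ: recall = 49/79 = 0.6203
  ADV: recall = 48/70 = 0.6857
Mean = (0.6857 + 0.4219 + 0.6203 + 0.6857) / 4 = 0.603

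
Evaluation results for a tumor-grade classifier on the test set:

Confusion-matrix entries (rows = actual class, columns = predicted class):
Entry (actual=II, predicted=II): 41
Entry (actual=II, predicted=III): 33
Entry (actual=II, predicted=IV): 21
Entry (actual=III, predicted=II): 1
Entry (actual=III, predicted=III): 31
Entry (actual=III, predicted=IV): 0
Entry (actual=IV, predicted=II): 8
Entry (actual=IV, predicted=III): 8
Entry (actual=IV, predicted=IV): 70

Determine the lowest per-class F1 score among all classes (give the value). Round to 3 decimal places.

0.566

Per-class F1 score (2·TP/(2·TP+FP+FN)):
  II: TP=41, FP=1+8=9, FN=33+21=54 → 82/145 = 0.5655
  III: TP=31, FP=33+8=41, FN=1+0=1 → 62/104 = 0.5962
  IV: TP=70, FP=21+0=21, FN=8+8=16 → 140/177 = 0.7910
Lowest is class 'II' with F1 score = 0.566.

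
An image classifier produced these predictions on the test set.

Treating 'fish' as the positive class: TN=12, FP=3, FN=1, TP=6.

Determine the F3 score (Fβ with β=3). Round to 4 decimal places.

Fβ = (1+β²)·TP / ((1+β²)·TP + β²·FN + FP), with β²=9
= 10·6 / (10·6 + 9·1 + 3) = 0.8333

0.8333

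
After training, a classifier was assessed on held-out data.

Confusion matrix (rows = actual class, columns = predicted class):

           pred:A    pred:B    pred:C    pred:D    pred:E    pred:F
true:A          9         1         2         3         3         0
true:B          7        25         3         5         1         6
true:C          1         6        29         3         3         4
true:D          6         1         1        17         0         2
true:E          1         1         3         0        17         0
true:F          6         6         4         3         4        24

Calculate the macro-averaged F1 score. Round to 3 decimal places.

0.576

Per-class F1 score (2·TP/(2·TP+FP+FN)):
  A: TP=9, FP=7+1+6+1+6=21, FN=1+2+3+3+0=9 → 18/48 = 0.3750
  B: TP=25, FP=1+6+1+1+6=15, FN=7+3+5+1+6=22 → 50/87 = 0.5747
  C: TP=29, FP=2+3+1+3+4=13, FN=1+6+3+3+4=17 → 58/88 = 0.6591
  D: TP=17, FP=3+5+3+0+3=14, FN=6+1+1+0+2=10 → 34/58 = 0.5862
  E: TP=17, FP=3+1+3+0+4=11, FN=1+1+3+0+0=5 → 34/50 = 0.6800
  F: TP=24, FP=0+6+4+2+0=12, FN=6+6+4+3+4=23 → 48/83 = 0.5783
Macro-F1 score = mean = (0.3750 + 0.5747 + 0.6591 + 0.5862 + 0.6800 + 0.5783) / 6 = 0.576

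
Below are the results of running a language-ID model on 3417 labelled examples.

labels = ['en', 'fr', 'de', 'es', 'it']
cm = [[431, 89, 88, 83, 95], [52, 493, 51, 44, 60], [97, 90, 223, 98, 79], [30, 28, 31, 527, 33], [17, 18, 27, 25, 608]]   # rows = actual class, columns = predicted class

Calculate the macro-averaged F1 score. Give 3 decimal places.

0.652

Per-class F1 score (2·TP/(2·TP+FP+FN)):
  en: TP=431, FP=52+97+30+17=196, FN=89+88+83+95=355 → 862/1413 = 0.6100
  fr: TP=493, FP=89+90+28+18=225, FN=52+51+44+60=207 → 986/1418 = 0.6953
  de: TP=223, FP=88+51+31+27=197, FN=97+90+98+79=364 → 446/1007 = 0.4429
  es: TP=527, FP=83+44+98+25=250, FN=30+28+31+33=122 → 1054/1426 = 0.7391
  it: TP=608, FP=95+60+79+33=267, FN=17+18+27+25=87 → 1216/1570 = 0.7745
Macro-F1 score = mean = (0.6100 + 0.6953 + 0.4429 + 0.7391 + 0.7745) / 5 = 0.652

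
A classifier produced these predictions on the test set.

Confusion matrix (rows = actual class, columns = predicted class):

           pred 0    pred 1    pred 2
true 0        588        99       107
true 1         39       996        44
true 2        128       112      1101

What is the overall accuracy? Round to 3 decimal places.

0.835

Accuracy = trace / total = (588+996+1101=2685) / 3214 = 2685/3214 = 0.835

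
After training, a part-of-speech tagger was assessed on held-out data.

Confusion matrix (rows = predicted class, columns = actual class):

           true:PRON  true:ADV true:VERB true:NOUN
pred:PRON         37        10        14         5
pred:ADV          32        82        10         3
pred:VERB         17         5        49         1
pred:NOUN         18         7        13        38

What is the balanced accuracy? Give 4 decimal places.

0.6306

Balanced accuracy = mean of per-class recall.
  PRON: recall = 37/104 = 0.35577
  ADV: recall = 82/104 = 0.78846
  VERB: recall = 49/86 = 0.56977
  NOUN: recall = 38/47 = 0.80851
Mean = (0.35577 + 0.78846 + 0.56977 + 0.80851) / 4 = 0.6306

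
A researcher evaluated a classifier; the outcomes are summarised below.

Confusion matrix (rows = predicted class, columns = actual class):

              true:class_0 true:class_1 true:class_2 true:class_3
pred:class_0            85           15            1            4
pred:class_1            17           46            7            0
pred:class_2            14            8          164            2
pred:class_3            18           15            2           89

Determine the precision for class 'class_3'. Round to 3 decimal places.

One-vs-rest for 'class_3': TP = diagonal; FP = other classes predicted 'class_3'; FN = 'class_3' predicted as other.
precision = TP/(TP+FP).
class_3: TP=89, FP=18+15+2=35 → 89/124 = 0.7177

0.718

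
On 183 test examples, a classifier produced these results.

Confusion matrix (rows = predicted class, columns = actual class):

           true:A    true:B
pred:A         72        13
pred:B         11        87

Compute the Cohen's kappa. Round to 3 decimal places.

Observed agreement pₒ = trace/N = 159/183 = 0.8689
Expected agreement pₑ = Σ (rowᵢ·colᵢ)/N² = (83·85 + 100·98)/183² = 0.5033
κ = (pₒ − pₑ)/(1 − pₑ) = (0.8689 − 0.5033)/(1 − 0.5033) = 0.736

0.736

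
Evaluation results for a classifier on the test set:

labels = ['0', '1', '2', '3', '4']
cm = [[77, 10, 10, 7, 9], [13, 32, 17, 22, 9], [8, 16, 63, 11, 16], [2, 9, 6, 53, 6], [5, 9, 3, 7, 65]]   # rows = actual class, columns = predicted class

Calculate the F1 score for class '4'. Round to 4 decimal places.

Take TP from the diagonal, FP from the rest of the '4' prediction marginal, FN from the rest of the '4' actual marginal.
F1 score = 2·TP/(2·TP+FP+FN).
4: TP=65, FP=9+9+16+6=40, FN=5+9+3+7=24 → 130/194 = 0.67010

0.6701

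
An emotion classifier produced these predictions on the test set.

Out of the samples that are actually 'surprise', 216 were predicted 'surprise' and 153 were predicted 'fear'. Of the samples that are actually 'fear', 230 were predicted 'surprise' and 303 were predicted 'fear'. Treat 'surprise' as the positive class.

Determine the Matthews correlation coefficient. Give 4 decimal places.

MCC = (TP·TN − FP·FN) / √((TP+FP)(TP+FN)(TN+FP)(TN+FN))
Numerator = 216·303 − 230·153 = 30258
Denominator = √(446·369·533·456) = √39999381552 = 199998.4539
MCC = 30258 / 199998.4539 = 0.1513

0.1513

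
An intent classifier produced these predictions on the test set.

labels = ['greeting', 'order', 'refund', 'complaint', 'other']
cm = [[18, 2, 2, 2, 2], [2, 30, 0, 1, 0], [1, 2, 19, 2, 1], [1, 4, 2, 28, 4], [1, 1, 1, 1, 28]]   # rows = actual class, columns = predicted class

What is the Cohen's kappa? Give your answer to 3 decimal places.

0.740

Observed agreement pₒ = trace/N = 123/155 = 0.7935
Expected agreement pₑ = Σ (rowᵢ·colᵢ)/N² = (26·23 + 33·39 + 25·24 + 39·34 + 32·35)/155² = 0.2052
κ = (pₒ − pₑ)/(1 − pₑ) = (0.7935 − 0.2052)/(1 − 0.2052) = 0.740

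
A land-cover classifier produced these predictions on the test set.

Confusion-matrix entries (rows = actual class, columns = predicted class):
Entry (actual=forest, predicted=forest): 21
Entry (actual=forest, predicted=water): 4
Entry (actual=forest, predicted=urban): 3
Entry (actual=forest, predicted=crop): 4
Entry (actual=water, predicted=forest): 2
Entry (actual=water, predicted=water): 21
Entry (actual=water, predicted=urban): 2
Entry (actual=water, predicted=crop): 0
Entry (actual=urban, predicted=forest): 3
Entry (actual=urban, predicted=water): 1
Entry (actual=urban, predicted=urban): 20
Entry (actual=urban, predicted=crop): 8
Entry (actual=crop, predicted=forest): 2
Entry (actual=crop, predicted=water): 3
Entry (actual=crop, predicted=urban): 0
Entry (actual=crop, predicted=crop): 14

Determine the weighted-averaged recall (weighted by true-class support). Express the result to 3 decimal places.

0.704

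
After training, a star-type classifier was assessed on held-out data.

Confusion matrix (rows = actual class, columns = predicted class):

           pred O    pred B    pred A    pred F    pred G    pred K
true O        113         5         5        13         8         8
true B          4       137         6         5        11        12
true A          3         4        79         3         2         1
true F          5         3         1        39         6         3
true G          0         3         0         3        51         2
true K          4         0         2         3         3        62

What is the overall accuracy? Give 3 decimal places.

Accuracy = trace / total = (113+137+79+39+51+62=481) / 609 = 481/609 = 0.790

0.790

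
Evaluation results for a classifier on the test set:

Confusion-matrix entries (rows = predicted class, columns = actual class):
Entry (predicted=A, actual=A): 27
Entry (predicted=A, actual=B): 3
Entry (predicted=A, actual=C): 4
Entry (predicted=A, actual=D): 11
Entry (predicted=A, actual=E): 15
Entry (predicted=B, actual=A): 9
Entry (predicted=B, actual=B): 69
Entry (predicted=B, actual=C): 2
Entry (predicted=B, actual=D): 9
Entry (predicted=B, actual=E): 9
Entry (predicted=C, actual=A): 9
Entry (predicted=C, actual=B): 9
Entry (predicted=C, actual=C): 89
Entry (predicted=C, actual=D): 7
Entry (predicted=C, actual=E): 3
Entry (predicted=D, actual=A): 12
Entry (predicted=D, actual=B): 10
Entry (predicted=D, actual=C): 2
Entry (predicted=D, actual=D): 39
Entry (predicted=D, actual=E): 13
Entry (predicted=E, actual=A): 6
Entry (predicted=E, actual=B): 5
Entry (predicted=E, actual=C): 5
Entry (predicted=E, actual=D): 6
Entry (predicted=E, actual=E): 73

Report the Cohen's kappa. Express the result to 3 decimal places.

0.578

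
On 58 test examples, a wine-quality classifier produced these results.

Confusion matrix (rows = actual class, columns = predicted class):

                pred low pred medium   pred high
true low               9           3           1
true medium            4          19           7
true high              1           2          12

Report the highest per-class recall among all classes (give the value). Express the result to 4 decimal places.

0.8000

Per-class recall (TP/(TP+FN)):
  low: TP=9, FN=3+1=4 → 9/13 = 0.69231
  medium: TP=19, FN=4+7=11 → 19/30 = 0.63333
  high: TP=12, FN=1+2=3 → 12/15 = 0.80000
Highest is class 'high' with recall = 0.8000.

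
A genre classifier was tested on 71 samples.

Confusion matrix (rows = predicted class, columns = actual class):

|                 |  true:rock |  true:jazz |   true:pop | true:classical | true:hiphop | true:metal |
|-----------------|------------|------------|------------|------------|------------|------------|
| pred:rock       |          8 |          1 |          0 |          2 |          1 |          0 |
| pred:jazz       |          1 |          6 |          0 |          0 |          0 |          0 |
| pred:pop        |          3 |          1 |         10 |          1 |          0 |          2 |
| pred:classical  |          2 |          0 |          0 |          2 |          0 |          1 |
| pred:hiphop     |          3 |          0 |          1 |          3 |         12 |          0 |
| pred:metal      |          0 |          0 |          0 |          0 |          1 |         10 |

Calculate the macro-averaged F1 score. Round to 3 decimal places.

0.656

Per-class F1 score (2·TP/(2·TP+FP+FN)):
  rock: TP=8, FP=1+0+2+1+0=4, FN=1+3+2+3+0=9 → 16/29 = 0.5517
  jazz: TP=6, FP=1+0+0+0+0=1, FN=1+1+0+0+0=2 → 12/15 = 0.8000
  pop: TP=10, FP=3+1+1+0+2=7, FN=0+0+0+1+0=1 → 20/28 = 0.7143
  classical: TP=2, FP=2+0+0+0+1=3, FN=2+0+1+3+0=6 → 4/13 = 0.3077
  hiphop: TP=12, FP=3+0+1+3+0=7, FN=1+0+0+0+1=2 → 24/33 = 0.7273
  metal: TP=10, FP=0+0+0+0+1=1, FN=0+0+2+1+0=3 → 20/24 = 0.8333
Macro-F1 score = mean = (0.5517 + 0.8000 + 0.7143 + 0.3077 + 0.7273 + 0.8333) / 6 = 0.656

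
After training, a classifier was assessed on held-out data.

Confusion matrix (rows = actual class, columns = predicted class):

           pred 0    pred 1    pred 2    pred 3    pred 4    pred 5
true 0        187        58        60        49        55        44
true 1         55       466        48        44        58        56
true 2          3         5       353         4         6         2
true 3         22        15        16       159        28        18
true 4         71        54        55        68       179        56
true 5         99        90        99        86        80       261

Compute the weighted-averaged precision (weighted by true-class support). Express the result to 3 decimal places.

0.543

Per-class precision (TP/(TP+FP)):
  0: TP=187, FP=55+3+22+71+99=250 → 187/437 = 0.4279
  1: TP=466, FP=58+5+15+54+90=222 → 466/688 = 0.6773
  2: TP=353, FP=60+48+16+55+99=278 → 353/631 = 0.5594
  3: TP=159, FP=49+44+4+68+86=251 → 159/410 = 0.3878
  4: TP=179, FP=55+58+6+28+80=227 → 179/406 = 0.4409
  5: TP=261, FP=44+56+2+18+56=176 → 261/437 = 0.5973
Weighted-precision = Σ (supportᵢ/N)·precisionᵢ with N=3009: (453/3009)·0.4279 + (727/3009)·0.6773 + (373/3009)·0.5594 + (258/3009)·0.3878 + (483/3009)·0.4409 + (715/3009)·0.5973 = 0.543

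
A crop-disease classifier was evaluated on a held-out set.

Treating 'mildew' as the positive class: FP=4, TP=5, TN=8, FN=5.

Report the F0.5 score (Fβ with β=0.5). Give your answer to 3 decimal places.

Fβ = (1+β²)·TP / ((1+β²)·TP + β²·FN + FP), with β²=1/4
= 1.25·5 / (1.25·5 + 0.25·5 + 4) = 0.543

0.543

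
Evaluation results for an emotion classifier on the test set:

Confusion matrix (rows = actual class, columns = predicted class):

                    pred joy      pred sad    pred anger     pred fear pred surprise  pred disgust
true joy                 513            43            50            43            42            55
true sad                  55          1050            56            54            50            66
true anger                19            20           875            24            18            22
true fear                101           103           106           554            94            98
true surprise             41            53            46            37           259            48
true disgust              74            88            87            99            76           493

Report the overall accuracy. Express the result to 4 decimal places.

Accuracy = trace / total = (513+1050+875+554+259+493=3744) / 5512 = 3744/5512 = 0.6792

0.6792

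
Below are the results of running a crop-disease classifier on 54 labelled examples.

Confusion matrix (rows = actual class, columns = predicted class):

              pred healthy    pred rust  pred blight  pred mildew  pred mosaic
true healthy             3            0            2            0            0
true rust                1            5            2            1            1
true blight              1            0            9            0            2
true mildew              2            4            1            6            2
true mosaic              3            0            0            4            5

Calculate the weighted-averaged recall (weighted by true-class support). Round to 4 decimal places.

0.5185

Per-class recall (TP/(TP+FN)):
  healthy: TP=3, FN=0+2+0+0=2 → 3/5 = 0.60000
  rust: TP=5, FN=1+2+1+1=5 → 5/10 = 0.50000
  blight: TP=9, FN=1+0+0+2=3 → 9/12 = 0.75000
  mildew: TP=6, FN=2+4+1+2=9 → 6/15 = 0.40000
  mosaic: TP=5, FN=3+0+0+4=7 → 5/12 = 0.41667
Weighted-recall = Σ (supportᵢ/N)·recallᵢ with N=54: (5/54)·0.60000 + (10/54)·0.50000 + (12/54)·0.75000 + (15/54)·0.40000 + (12/54)·0.41667 = 0.5185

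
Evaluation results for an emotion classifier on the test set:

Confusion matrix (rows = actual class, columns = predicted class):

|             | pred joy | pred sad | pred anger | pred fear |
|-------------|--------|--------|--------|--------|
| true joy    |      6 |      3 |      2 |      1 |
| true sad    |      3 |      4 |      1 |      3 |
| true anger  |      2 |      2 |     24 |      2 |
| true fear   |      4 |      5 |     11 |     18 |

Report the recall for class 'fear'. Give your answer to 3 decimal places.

Take TP from the diagonal, FP from the rest of the 'fear' prediction marginal, FN from the rest of the 'fear' actual marginal.
recall = TP/(TP+FN).
fear: TP=18, FN=4+5+11=20 → 18/38 = 0.4737

0.474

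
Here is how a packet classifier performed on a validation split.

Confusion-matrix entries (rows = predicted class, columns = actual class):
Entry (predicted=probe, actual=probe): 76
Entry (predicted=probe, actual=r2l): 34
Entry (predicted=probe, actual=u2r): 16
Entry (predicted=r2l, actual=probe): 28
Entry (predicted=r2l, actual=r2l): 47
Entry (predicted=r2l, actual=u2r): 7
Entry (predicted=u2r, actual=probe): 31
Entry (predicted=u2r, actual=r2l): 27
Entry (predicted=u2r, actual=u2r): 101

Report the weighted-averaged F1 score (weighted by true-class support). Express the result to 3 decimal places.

Per-class F1 score (2·TP/(2·TP+FP+FN)):
  probe: TP=76, FP=34+16=50, FN=28+31=59 → 152/261 = 0.5824
  r2l: TP=47, FP=28+7=35, FN=34+27=61 → 94/190 = 0.4947
  u2r: TP=101, FP=31+27=58, FN=16+7=23 → 202/283 = 0.7138
Weighted-F1 score = Σ (supportᵢ/N)·F1 scoreᵢ with N=367: (135/367)·0.5824 + (108/367)·0.4947 + (124/367)·0.7138 = 0.601

0.601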